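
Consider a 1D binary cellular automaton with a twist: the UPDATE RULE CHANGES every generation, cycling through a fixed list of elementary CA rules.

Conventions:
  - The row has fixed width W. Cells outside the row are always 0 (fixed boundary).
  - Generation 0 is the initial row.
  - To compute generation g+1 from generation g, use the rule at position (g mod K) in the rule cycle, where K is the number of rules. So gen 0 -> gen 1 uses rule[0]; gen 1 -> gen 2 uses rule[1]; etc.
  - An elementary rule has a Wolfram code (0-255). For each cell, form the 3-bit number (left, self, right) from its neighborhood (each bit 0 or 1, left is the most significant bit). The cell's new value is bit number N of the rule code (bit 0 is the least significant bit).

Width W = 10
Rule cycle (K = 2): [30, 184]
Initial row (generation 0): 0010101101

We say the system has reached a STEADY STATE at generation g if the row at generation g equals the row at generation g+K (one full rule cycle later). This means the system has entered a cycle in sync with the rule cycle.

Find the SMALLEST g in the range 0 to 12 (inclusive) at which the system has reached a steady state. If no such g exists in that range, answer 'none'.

Gen 0: 0010101101
Gen 1 (rule 30): 0110101001
Gen 2 (rule 184): 0101010100
Gen 3 (rule 30): 1101010110
Gen 4 (rule 184): 1010101101
Gen 5 (rule 30): 1010101001
Gen 6 (rule 184): 0101010100
Gen 7 (rule 30): 1101010110
Gen 8 (rule 184): 1010101101
Gen 9 (rule 30): 1010101001
Gen 10 (rule 184): 0101010100
Gen 11 (rule 30): 1101010110
Gen 12 (rule 184): 1010101101
Gen 13 (rule 30): 1010101001
Gen 14 (rule 184): 0101010100

Answer: none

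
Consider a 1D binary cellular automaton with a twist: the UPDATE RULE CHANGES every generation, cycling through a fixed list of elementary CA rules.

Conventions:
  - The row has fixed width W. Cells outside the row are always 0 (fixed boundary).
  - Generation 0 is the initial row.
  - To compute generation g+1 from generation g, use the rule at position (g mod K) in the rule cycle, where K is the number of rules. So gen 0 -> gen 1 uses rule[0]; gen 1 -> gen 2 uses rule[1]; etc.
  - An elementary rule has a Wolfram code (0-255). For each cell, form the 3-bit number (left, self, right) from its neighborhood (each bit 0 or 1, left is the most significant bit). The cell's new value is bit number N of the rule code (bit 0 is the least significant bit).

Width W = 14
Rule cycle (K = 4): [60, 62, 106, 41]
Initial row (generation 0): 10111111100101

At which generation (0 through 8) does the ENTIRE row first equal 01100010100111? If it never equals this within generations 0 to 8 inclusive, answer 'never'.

Gen 0: 10111111100101
Gen 1 (rule 60): 11100000010111
Gen 2 (rule 62): 10010000111100
Gen 3 (rule 106): 00100001100100
Gen 4 (rule 41): 10001101000001
Gen 5 (rule 60): 11001011100001
Gen 6 (rule 62): 10111110010011
Gen 7 (rule 106): 01100010100111
Gen 8 (rule 41): 01001001000100

Answer: 7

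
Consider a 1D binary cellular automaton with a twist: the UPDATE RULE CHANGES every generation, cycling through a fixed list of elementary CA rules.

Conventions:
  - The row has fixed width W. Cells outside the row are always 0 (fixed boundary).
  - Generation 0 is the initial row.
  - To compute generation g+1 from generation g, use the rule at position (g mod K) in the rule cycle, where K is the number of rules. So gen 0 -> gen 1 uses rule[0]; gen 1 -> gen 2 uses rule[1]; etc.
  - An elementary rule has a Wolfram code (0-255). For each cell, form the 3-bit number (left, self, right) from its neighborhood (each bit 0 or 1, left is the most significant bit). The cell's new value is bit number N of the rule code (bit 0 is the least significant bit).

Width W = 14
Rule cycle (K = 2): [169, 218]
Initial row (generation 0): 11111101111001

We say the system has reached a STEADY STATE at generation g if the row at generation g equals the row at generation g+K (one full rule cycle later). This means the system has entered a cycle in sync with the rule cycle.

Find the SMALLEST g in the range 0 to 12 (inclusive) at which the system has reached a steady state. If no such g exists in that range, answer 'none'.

Gen 0: 11111101111001
Gen 1 (rule 169): 11111011110000
Gen 2 (rule 218): 11111011111000
Gen 3 (rule 169): 11110111110011
Gen 4 (rule 218): 11110111111111
Gen 5 (rule 169): 11101111111110
Gen 6 (rule 218): 11101111111111
Gen 7 (rule 169): 11011111111110
Gen 8 (rule 218): 11011111111111
Gen 9 (rule 169): 10111111111110
Gen 10 (rule 218): 00111111111111
Gen 11 (rule 169): 10111111111110
Gen 12 (rule 218): 00111111111111
Gen 13 (rule 169): 10111111111110
Gen 14 (rule 218): 00111111111111

Answer: 9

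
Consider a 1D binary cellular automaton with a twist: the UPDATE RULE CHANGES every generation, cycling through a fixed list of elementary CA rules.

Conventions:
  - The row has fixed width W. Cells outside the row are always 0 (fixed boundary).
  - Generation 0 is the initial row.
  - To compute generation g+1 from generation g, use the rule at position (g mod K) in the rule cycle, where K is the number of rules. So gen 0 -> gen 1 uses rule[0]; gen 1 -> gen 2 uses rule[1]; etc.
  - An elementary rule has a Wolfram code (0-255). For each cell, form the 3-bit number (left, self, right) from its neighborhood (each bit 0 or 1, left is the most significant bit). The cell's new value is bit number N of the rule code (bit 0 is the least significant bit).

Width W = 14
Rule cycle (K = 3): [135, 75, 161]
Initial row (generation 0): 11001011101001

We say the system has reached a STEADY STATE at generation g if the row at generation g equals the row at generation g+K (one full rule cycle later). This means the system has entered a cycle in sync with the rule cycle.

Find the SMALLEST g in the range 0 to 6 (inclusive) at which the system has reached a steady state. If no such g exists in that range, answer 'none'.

Answer: none

Derivation:
Gen 0: 11001011101001
Gen 1 (rule 135): 00011001001011
Gen 2 (rule 75): 11111010010011
Gen 3 (rule 161): 01110100000000
Gen 4 (rule 135): 10100101111111
Gen 5 (rule 75): 00001001000001
Gen 6 (rule 161): 11100000011100
Gen 7 (rule 135): 01001111101001
Gen 8 (rule 75): 10011000100010
Gen 9 (rule 161): 00000010001000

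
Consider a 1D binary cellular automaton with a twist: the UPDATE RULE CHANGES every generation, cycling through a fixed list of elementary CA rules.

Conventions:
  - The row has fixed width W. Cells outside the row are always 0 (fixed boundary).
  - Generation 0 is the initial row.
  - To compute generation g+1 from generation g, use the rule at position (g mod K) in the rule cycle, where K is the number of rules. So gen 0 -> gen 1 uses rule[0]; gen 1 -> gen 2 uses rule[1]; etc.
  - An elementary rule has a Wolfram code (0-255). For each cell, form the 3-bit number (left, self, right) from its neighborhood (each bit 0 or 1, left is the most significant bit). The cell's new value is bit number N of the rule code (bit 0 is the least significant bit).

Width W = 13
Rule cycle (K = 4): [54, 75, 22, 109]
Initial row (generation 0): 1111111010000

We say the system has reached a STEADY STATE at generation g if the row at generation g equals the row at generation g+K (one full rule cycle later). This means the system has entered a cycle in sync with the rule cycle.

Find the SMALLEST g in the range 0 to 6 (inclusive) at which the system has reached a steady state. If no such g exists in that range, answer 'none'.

Gen 0: 1111111010000
Gen 1 (rule 54): 0000000111000
Gen 2 (rule 75): 1111111101011
Gen 3 (rule 22): 0000000001000
Gen 4 (rule 109): 1111111101011
Gen 5 (rule 54): 0000000011100
Gen 6 (rule 75): 1111111110101
Gen 7 (rule 22): 0000000000101
Gen 8 (rule 109): 1111111110111
Gen 9 (rule 54): 0000000001000
Gen 10 (rule 75): 1111111110011

Answer: none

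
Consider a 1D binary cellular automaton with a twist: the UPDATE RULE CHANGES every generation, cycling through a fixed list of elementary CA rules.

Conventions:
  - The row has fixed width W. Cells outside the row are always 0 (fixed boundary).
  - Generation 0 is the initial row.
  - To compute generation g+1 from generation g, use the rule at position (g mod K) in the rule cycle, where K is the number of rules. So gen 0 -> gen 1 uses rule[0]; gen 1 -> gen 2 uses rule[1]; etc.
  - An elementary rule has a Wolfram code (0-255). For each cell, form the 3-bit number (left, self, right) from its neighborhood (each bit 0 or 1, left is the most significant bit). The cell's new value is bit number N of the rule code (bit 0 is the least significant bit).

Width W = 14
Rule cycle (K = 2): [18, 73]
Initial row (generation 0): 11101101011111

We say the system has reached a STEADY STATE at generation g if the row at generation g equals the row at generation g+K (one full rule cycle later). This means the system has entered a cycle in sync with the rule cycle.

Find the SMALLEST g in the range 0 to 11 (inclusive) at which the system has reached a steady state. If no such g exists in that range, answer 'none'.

Answer: 1

Derivation:
Gen 0: 11101101011111
Gen 1 (rule 18): 00000000000000
Gen 2 (rule 73): 11111111111111
Gen 3 (rule 18): 00000000000000
Gen 4 (rule 73): 11111111111111
Gen 5 (rule 18): 00000000000000
Gen 6 (rule 73): 11111111111111
Gen 7 (rule 18): 00000000000000
Gen 8 (rule 73): 11111111111111
Gen 9 (rule 18): 00000000000000
Gen 10 (rule 73): 11111111111111
Gen 11 (rule 18): 00000000000000
Gen 12 (rule 73): 11111111111111
Gen 13 (rule 18): 00000000000000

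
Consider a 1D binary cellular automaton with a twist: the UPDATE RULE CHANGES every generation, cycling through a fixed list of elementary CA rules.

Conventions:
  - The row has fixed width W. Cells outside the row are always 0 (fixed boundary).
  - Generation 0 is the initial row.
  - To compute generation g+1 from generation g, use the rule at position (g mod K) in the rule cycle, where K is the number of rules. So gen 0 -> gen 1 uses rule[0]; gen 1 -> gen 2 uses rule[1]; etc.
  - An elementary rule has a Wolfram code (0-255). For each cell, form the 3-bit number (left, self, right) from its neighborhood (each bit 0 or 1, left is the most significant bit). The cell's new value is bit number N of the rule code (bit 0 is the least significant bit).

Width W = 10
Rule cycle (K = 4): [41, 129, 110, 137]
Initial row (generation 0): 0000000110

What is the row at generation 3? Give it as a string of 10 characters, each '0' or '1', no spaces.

Answer: 1100100011

Derivation:
Gen 0: 0000000110
Gen 1 (rule 41): 1111110100
Gen 2 (rule 129): 0111100001
Gen 3 (rule 110): 1100100011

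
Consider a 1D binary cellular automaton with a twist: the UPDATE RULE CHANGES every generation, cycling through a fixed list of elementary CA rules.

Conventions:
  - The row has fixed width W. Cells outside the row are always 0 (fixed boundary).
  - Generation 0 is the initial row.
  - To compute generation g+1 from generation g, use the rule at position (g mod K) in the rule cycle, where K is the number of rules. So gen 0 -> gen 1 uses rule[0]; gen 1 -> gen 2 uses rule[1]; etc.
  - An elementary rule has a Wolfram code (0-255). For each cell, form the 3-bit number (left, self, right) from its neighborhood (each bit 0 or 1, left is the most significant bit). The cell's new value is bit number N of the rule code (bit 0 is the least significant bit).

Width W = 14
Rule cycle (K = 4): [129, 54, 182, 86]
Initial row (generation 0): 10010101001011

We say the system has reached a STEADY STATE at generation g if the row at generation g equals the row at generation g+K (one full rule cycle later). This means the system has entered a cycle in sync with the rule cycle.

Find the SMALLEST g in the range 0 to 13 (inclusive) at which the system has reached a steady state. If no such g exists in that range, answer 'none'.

Answer: 2

Derivation:
Gen 0: 10010101001011
Gen 1 (rule 129): 00000000000000
Gen 2 (rule 54): 00000000000000
Gen 3 (rule 182): 00000000000000
Gen 4 (rule 86): 00000000000000
Gen 5 (rule 129): 11111111111111
Gen 6 (rule 54): 00000000000000
Gen 7 (rule 182): 00000000000000
Gen 8 (rule 86): 00000000000000
Gen 9 (rule 129): 11111111111111
Gen 10 (rule 54): 00000000000000
Gen 11 (rule 182): 00000000000000
Gen 12 (rule 86): 00000000000000
Gen 13 (rule 129): 11111111111111
Gen 14 (rule 54): 00000000000000
Gen 15 (rule 182): 00000000000000
Gen 16 (rule 86): 00000000000000
Gen 17 (rule 129): 11111111111111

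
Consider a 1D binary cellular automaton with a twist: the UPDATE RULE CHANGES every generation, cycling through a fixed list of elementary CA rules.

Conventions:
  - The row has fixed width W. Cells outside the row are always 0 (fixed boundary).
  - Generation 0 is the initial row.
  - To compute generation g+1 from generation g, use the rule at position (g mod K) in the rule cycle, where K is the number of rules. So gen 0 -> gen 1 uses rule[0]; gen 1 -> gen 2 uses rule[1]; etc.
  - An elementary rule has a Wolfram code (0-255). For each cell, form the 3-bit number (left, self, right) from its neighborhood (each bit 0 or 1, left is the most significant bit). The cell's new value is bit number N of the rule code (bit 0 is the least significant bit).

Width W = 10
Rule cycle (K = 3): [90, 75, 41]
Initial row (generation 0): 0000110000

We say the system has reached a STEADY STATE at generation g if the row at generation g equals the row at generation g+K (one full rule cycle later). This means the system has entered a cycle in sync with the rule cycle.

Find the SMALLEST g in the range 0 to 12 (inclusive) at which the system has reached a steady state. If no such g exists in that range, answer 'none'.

Answer: none

Derivation:
Gen 0: 0000110000
Gen 1 (rule 90): 0001111000
Gen 2 (rule 75): 1111001011
Gen 3 (rule 41): 1000000110
Gen 4 (rule 90): 0100001111
Gen 5 (rule 75): 1001111001
Gen 6 (rule 41): 0001000000
Gen 7 (rule 90): 0010100000
Gen 8 (rule 75): 1100001111
Gen 9 (rule 41): 1001101000
Gen 10 (rule 90): 0111100100
Gen 11 (rule 75): 1100101001
Gen 12 (rule 41): 1000010000
Gen 13 (rule 90): 0100101000
Gen 14 (rule 75): 1001000011
Gen 15 (rule 41): 0000011010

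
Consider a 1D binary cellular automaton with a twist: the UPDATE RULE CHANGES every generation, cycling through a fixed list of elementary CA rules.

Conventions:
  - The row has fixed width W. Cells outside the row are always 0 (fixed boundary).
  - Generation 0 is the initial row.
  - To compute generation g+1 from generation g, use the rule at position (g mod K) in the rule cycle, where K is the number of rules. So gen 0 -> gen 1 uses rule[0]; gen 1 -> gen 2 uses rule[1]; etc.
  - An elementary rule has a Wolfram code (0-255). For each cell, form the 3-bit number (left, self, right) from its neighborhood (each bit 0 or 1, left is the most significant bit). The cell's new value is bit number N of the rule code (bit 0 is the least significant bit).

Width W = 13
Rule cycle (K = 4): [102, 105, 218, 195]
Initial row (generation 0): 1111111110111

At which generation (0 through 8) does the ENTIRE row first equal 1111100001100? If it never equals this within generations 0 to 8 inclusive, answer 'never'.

Answer: never

Derivation:
Gen 0: 1111111110111
Gen 1 (rule 102): 0000000011001
Gen 2 (rule 105): 1111111011000
Gen 3 (rule 218): 1111111011100
Gen 4 (rule 195): 0111111001101
Gen 5 (rule 102): 1000001010111
Gen 6 (rule 105): 0011100101101
Gen 7 (rule 218): 0111111001100
Gen 8 (rule 195): 1011111010101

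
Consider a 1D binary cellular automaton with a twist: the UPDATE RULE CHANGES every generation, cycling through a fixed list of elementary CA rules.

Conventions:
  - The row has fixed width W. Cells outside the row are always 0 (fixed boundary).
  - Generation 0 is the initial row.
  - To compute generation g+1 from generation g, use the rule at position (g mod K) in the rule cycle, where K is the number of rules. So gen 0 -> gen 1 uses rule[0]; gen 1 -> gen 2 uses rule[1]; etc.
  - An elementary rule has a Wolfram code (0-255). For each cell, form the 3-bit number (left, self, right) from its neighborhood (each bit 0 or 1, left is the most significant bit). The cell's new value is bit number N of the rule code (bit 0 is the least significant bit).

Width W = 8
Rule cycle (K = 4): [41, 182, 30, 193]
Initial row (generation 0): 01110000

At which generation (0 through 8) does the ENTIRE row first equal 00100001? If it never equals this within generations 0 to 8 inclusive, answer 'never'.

Answer: 4

Derivation:
Gen 0: 01110000
Gen 1 (rule 41): 01000111
Gen 2 (rule 182): 11101010
Gen 3 (rule 30): 10001011
Gen 4 (rule 193): 00100001
Gen 5 (rule 41): 10001100
Gen 6 (rule 182): 11010010
Gen 7 (rule 30): 10011111
Gen 8 (rule 193): 00001111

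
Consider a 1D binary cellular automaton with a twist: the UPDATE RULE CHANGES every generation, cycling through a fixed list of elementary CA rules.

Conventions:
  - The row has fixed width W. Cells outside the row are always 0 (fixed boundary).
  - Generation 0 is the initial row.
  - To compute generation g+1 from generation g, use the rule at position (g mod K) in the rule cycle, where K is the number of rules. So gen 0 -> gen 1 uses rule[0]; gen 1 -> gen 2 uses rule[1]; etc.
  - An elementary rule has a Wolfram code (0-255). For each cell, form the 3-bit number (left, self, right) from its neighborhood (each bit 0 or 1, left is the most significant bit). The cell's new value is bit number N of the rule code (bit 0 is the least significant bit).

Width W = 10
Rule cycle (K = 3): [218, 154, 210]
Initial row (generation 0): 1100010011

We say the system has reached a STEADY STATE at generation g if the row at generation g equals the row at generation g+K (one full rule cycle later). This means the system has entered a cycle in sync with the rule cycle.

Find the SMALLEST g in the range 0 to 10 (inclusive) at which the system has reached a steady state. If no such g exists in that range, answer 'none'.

Gen 0: 1100010011
Gen 1 (rule 218): 1110101111
Gen 2 (rule 154): 1100001110
Gen 3 (rule 210): 0110010111
Gen 4 (rule 218): 1111100111
Gen 5 (rule 154): 1111011110
Gen 6 (rule 210): 0111001111
Gen 7 (rule 218): 1111111111
Gen 8 (rule 154): 1111111110
Gen 9 (rule 210): 0111111111
Gen 10 (rule 218): 1111111111
Gen 11 (rule 154): 1111111110
Gen 12 (rule 210): 0111111111
Gen 13 (rule 218): 1111111111

Answer: 7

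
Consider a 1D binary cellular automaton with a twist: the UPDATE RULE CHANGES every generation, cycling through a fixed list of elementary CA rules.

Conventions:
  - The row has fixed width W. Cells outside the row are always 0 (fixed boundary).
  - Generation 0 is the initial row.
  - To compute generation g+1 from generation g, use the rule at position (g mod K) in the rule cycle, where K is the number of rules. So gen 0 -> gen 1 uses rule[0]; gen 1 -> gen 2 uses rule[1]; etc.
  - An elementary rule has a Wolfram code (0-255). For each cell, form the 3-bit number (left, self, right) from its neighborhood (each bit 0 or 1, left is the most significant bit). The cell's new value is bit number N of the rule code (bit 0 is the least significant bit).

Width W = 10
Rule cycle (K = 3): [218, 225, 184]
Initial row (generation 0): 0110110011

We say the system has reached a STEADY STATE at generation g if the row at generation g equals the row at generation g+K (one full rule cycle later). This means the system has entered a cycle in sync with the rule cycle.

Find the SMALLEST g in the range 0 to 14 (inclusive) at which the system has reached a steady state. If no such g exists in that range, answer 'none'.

Answer: 1

Derivation:
Gen 0: 0110110011
Gen 1 (rule 218): 1110111111
Gen 2 (rule 225): 0111011111
Gen 3 (rule 184): 0110111110
Gen 4 (rule 218): 1110111111
Gen 5 (rule 225): 0111011111
Gen 6 (rule 184): 0110111110
Gen 7 (rule 218): 1110111111
Gen 8 (rule 225): 0111011111
Gen 9 (rule 184): 0110111110
Gen 10 (rule 218): 1110111111
Gen 11 (rule 225): 0111011111
Gen 12 (rule 184): 0110111110
Gen 13 (rule 218): 1110111111
Gen 14 (rule 225): 0111011111
Gen 15 (rule 184): 0110111110
Gen 16 (rule 218): 1110111111
Gen 17 (rule 225): 0111011111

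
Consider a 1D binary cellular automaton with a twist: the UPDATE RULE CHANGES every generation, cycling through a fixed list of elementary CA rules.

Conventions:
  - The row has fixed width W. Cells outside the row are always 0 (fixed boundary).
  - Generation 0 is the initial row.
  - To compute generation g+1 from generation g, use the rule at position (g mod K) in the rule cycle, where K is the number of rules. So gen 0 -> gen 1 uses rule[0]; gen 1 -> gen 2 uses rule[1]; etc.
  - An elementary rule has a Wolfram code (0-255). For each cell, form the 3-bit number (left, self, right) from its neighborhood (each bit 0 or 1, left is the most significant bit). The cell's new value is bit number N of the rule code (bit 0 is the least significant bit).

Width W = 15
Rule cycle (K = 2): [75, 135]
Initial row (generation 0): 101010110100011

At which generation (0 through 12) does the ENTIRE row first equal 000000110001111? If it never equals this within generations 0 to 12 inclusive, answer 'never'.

Answer: 1

Derivation:
Gen 0: 101010110100011
Gen 1 (rule 75): 000000110001111
Gen 2 (rule 135): 111111000110110
Gen 3 (rule 75): 100001011110110
Gen 4 (rule 135): 101111001100000
Gen 5 (rule 75): 001001011101111
Gen 6 (rule 135): 111011001000110
Gen 7 (rule 75): 101011010011110
Gen 8 (rule 135): 101000010101100
Gen 9 (rule 75): 000011100001101
Gen 10 (rule 135): 111101001110001
Gen 11 (rule 75): 100100011010110
Gen 12 (rule 135): 101101100010000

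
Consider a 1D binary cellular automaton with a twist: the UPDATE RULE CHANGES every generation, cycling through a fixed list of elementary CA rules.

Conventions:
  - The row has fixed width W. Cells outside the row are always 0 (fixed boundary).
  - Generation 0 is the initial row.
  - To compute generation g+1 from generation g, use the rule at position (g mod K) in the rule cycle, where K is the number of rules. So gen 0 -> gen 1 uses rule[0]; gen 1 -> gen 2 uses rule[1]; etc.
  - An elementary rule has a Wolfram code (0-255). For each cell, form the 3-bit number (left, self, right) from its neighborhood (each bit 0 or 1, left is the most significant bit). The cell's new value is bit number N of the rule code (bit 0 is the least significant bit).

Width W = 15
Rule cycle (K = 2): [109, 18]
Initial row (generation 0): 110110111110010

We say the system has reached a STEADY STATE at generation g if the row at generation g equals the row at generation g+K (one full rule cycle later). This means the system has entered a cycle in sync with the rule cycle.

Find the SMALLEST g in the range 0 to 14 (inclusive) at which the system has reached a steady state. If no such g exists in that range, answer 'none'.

Answer: 4

Derivation:
Gen 0: 110110111110010
Gen 1 (rule 109): 111111100010010
Gen 2 (rule 18): 000000010101101
Gen 3 (rule 109): 111111011111111
Gen 4 (rule 18): 000000000000000
Gen 5 (rule 109): 111111111111111
Gen 6 (rule 18): 000000000000000
Gen 7 (rule 109): 111111111111111
Gen 8 (rule 18): 000000000000000
Gen 9 (rule 109): 111111111111111
Gen 10 (rule 18): 000000000000000
Gen 11 (rule 109): 111111111111111
Gen 12 (rule 18): 000000000000000
Gen 13 (rule 109): 111111111111111
Gen 14 (rule 18): 000000000000000
Gen 15 (rule 109): 111111111111111
Gen 16 (rule 18): 000000000000000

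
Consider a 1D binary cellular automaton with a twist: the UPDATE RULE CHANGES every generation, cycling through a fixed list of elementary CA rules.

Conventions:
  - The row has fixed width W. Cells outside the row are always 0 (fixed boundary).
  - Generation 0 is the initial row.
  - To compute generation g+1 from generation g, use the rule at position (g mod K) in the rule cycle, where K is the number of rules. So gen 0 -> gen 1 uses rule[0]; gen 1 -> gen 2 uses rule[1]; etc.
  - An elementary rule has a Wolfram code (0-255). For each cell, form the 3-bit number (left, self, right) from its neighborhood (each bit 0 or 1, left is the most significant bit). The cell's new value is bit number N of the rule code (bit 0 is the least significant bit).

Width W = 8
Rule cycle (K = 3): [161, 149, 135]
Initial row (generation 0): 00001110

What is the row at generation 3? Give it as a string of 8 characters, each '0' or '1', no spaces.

Answer: 11010010

Derivation:
Gen 0: 00001110
Gen 1 (rule 161): 11100100
Gen 2 (rule 149): 01010111
Gen 3 (rule 135): 11010010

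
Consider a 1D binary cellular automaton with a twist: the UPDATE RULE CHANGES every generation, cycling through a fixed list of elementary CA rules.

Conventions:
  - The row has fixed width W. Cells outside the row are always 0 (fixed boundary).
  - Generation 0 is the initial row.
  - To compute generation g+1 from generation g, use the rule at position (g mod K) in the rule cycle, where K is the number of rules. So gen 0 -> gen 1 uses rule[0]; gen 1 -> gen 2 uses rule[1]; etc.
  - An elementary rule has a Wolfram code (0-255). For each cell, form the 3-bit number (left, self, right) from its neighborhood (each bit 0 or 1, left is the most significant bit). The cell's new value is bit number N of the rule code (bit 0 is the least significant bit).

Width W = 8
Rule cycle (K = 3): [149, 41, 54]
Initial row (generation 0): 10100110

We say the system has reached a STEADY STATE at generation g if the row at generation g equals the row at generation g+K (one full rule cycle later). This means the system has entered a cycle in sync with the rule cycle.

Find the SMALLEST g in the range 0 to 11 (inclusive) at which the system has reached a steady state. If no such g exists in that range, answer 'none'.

Answer: none

Derivation:
Gen 0: 10100110
Gen 1 (rule 149): 10110001
Gen 2 (rule 41): 01100100
Gen 3 (rule 54): 10011110
Gen 4 (rule 149): 11001101
Gen 5 (rule 41): 10001010
Gen 6 (rule 54): 11011111
Gen 7 (rule 149): 00001110
Gen 8 (rule 41): 11101000
Gen 9 (rule 54): 00011100
Gen 10 (rule 149): 11001011
Gen 11 (rule 41): 10000110
Gen 12 (rule 54): 11001001
Gen 13 (rule 149): 00101101
Gen 14 (rule 41): 10011010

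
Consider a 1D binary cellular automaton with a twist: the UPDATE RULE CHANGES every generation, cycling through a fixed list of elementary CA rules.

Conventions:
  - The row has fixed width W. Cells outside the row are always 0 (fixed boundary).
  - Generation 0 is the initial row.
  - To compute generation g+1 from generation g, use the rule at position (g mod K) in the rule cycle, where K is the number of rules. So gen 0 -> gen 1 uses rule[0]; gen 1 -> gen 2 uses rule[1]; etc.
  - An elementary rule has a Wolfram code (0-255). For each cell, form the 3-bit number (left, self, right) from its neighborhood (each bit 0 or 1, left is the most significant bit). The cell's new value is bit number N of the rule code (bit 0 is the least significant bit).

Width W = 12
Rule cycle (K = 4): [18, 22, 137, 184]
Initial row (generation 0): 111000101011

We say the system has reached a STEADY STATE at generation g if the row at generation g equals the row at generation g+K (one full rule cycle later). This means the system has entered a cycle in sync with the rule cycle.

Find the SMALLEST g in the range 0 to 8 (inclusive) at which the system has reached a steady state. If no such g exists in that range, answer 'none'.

Answer: none

Derivation:
Gen 0: 111000101011
Gen 1 (rule 18): 000101000000
Gen 2 (rule 22): 001101100000
Gen 3 (rule 137): 101001001111
Gen 4 (rule 184): 010100101110
Gen 5 (rule 18): 100011000001
Gen 6 (rule 22): 110100100011
Gen 7 (rule 137): 100000001010
Gen 8 (rule 184): 010000000101
Gen 9 (rule 18): 101000001000
Gen 10 (rule 22): 101100011100
Gen 11 (rule 137): 001001011001
Gen 12 (rule 184): 000100110100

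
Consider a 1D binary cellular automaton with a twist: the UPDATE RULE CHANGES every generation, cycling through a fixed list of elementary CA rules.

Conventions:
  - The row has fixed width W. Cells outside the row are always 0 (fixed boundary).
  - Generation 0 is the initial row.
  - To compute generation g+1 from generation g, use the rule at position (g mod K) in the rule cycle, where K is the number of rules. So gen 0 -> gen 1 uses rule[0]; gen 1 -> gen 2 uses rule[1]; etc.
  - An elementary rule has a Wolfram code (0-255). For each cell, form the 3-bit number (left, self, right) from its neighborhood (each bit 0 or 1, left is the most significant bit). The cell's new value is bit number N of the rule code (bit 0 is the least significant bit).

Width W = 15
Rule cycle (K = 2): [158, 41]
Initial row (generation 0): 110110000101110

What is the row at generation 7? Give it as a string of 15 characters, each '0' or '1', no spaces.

Answer: 001110001101010

Derivation:
Gen 0: 110110000101110
Gen 1 (rule 158): 100101001101101
Gen 2 (rule 41): 000010001011010
Gen 3 (rule 158): 000111011010011
Gen 4 (rule 41): 110100110100010
Gen 5 (rule 158): 100111100110111
Gen 6 (rule 41): 000100000101100
Gen 7 (rule 158): 001110001101010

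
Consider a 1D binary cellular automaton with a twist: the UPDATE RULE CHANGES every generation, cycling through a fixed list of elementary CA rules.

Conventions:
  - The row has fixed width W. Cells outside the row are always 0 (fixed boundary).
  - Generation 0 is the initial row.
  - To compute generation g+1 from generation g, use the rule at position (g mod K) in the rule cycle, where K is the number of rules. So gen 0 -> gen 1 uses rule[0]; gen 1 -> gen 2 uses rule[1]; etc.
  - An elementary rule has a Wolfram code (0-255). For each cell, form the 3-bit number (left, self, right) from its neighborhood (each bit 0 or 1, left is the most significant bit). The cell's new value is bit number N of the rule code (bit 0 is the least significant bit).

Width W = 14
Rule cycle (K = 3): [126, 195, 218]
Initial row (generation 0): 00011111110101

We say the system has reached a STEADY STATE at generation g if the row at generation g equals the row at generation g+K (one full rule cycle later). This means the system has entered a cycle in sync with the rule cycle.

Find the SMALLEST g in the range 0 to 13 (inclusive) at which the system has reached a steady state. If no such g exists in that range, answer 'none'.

Answer: none

Derivation:
Gen 0: 00011111110101
Gen 1 (rule 126): 00110000011111
Gen 2 (rule 195): 11010111101111
Gen 3 (rule 218): 11000111101111
Gen 4 (rule 126): 11101100111001
Gen 5 (rule 195): 01100101011010
Gen 6 (rule 218): 11111000011001
Gen 7 (rule 126): 10001100111111
Gen 8 (rule 195): 00110101011111
Gen 9 (rule 218): 01110000011111
Gen 10 (rule 126): 11011000110001
Gen 11 (rule 195): 01001011010110
Gen 12 (rule 218): 10110011000111
Gen 13 (rule 126): 11111111101101
Gen 14 (rule 195): 01111111100100
Gen 15 (rule 218): 11111111111010
Gen 16 (rule 126): 10000000001111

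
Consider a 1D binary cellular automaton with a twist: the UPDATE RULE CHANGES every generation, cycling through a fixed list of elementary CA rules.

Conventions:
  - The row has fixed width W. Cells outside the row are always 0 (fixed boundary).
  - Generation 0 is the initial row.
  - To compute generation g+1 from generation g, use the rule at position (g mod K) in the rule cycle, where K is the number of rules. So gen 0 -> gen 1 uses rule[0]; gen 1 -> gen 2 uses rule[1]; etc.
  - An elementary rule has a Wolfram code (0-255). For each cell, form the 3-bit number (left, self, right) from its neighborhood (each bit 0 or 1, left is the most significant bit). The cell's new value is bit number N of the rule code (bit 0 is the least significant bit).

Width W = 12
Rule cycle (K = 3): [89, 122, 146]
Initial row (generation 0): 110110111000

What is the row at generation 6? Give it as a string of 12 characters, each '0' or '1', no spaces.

Answer: 000101101000

Derivation:
Gen 0: 110110111000
Gen 1 (rule 89): 110110101111
Gen 2 (rule 122): 111111011001
Gen 3 (rule 146): 011110000110
Gen 4 (rule 89): 010011110111
Gen 5 (rule 122): 101110011101
Gen 6 (rule 146): 000101101000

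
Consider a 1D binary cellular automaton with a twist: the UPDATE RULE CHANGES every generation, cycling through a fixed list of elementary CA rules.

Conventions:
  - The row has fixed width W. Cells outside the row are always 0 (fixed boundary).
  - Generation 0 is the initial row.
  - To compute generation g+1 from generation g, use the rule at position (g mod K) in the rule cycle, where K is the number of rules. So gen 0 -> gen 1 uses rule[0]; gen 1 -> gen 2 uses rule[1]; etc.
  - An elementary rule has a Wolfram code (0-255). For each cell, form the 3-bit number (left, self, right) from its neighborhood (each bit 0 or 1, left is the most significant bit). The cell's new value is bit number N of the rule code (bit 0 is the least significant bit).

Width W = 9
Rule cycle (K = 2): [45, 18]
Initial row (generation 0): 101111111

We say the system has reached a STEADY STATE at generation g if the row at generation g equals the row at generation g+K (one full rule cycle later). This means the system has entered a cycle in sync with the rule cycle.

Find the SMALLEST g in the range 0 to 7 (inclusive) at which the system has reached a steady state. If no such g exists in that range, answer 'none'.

Answer: 4

Derivation:
Gen 0: 101111111
Gen 1 (rule 45): 111000000
Gen 2 (rule 18): 000100000
Gen 3 (rule 45): 110101111
Gen 4 (rule 18): 000000000
Gen 5 (rule 45): 111111111
Gen 6 (rule 18): 000000000
Gen 7 (rule 45): 111111111
Gen 8 (rule 18): 000000000
Gen 9 (rule 45): 111111111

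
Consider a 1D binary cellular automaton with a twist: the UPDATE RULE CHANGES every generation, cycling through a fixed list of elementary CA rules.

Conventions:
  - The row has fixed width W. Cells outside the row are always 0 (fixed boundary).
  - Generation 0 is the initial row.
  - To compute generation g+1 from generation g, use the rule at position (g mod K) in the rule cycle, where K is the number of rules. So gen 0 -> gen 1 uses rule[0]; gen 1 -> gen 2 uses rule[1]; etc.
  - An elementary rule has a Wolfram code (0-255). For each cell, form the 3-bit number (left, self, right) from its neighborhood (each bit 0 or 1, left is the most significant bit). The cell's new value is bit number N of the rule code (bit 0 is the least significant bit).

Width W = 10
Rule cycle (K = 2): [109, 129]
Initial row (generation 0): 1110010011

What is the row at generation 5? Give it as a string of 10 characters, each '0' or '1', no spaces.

Gen 0: 1110010011
Gen 1 (rule 109): 1010010011
Gen 2 (rule 129): 0000000000
Gen 3 (rule 109): 1111111111
Gen 4 (rule 129): 0111111110
Gen 5 (rule 109): 0100000010

Answer: 0100000010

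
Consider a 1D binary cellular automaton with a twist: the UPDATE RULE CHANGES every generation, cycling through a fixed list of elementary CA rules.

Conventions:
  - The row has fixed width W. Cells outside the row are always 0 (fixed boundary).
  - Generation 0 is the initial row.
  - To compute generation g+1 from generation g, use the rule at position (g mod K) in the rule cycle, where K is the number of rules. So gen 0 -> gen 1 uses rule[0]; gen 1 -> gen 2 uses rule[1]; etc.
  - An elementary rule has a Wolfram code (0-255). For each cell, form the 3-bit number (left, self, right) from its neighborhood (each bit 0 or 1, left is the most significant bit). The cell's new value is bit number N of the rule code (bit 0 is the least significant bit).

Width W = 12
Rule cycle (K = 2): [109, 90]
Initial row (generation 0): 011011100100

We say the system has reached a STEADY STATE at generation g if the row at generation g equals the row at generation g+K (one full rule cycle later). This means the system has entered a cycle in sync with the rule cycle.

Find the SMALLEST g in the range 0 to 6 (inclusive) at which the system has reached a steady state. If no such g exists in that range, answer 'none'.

Answer: none

Derivation:
Gen 0: 011011100100
Gen 1 (rule 109): 011110100101
Gen 2 (rule 90): 110010011000
Gen 3 (rule 109): 110010011011
Gen 4 (rule 90): 111101111011
Gen 5 (rule 109): 100111001111
Gen 6 (rule 90): 011101111001
Gen 7 (rule 109): 010111001001
Gen 8 (rule 90): 100101110110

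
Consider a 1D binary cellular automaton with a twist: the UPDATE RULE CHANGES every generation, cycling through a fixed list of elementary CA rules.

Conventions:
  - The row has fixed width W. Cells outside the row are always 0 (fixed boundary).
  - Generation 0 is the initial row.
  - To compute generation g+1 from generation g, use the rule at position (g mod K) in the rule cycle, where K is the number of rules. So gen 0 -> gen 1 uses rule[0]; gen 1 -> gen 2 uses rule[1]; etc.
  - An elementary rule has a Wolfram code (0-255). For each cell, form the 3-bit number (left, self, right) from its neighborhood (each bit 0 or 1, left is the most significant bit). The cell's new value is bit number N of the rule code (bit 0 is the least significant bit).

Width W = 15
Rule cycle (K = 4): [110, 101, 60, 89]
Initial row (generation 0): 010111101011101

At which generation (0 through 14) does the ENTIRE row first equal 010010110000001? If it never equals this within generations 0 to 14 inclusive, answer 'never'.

Gen 0: 010111101011101
Gen 1 (rule 110): 111100111110111
Gen 2 (rule 101): 000100000011001
Gen 3 (rule 60): 000110000010101
Gen 4 (rule 89): 110111111000000
Gen 5 (rule 110): 111100001000000
Gen 6 (rule 101): 000101101011111
Gen 7 (rule 60): 000111011110000
Gen 8 (rule 89): 110101010011111
Gen 9 (rule 110): 111111110110001
Gen 10 (rule 101): 000000011010101
Gen 11 (rule 60): 000000010111111
Gen 12 (rule 89): 111111000100001
Gen 13 (rule 110): 100001001100011
Gen 14 (rule 101): 101101000101001

Answer: never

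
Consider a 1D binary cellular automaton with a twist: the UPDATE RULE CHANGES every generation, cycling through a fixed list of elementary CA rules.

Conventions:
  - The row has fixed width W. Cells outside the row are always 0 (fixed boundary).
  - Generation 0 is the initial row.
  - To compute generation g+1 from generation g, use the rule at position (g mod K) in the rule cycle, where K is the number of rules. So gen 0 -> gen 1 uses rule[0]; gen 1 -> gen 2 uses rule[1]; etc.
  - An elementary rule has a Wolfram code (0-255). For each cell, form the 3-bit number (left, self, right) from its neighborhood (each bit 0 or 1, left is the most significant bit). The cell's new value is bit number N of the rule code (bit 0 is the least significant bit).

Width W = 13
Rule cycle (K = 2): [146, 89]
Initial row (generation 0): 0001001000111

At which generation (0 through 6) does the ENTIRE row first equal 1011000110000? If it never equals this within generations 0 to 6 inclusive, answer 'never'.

Answer: never

Derivation:
Gen 0: 0001001000111
Gen 1 (rule 146): 0010110101010
Gen 2 (rule 89): 1000110000001
Gen 3 (rule 146): 0101001000010
Gen 4 (rule 89): 0000100111001
Gen 5 (rule 146): 0001011010110
Gen 6 (rule 89): 1100011000111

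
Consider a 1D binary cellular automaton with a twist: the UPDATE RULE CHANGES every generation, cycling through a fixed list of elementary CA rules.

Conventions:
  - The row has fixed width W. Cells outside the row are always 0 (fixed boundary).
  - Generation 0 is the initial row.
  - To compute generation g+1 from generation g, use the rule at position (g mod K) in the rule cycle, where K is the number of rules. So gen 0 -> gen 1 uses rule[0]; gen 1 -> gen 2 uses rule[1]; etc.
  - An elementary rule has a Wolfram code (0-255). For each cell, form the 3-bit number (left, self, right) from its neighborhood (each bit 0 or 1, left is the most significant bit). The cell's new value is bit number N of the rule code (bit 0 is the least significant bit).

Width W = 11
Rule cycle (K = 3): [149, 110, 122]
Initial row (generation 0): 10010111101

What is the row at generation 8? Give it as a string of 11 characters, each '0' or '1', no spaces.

Answer: 11000010000

Derivation:
Gen 0: 10010111101
Gen 1 (rule 149): 11010011001
Gen 2 (rule 110): 11110111011
Gen 3 (rule 122): 10011101111
Gen 4 (rule 149): 11001000110
Gen 5 (rule 110): 11011001110
Gen 6 (rule 122): 11111111011
Gen 7 (rule 149): 01111110000
Gen 8 (rule 110): 11000010000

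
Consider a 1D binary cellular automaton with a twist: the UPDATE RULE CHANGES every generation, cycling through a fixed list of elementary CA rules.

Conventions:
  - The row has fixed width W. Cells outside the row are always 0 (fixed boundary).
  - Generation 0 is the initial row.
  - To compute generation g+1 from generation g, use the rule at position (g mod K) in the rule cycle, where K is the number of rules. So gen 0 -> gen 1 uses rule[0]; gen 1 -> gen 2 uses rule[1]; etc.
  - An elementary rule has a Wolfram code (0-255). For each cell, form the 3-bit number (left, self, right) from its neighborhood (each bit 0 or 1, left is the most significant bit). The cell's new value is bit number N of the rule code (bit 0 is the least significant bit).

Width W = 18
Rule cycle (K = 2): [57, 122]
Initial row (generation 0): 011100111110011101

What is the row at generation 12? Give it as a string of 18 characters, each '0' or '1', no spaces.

Answer: 011110111111110101

Derivation:
Gen 0: 011100111110011101
Gen 1 (rule 57): 010010100001010010
Gen 2 (rule 122): 101101010010101101
Gen 3 (rule 57): 011010101001011010
Gen 4 (rule 122): 111101010110111101
Gen 5 (rule 57): 100010101101100010
Gen 6 (rule 122): 010101011111110101
Gen 7 (rule 57): 001010110000001010
Gen 8 (rule 122): 010101111000010101
Gen 9 (rule 57): 001011000111001010
Gen 10 (rule 122): 010111101101110101
Gen 11 (rule 57): 001100011011001010
Gen 12 (rule 122): 011110111111110101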